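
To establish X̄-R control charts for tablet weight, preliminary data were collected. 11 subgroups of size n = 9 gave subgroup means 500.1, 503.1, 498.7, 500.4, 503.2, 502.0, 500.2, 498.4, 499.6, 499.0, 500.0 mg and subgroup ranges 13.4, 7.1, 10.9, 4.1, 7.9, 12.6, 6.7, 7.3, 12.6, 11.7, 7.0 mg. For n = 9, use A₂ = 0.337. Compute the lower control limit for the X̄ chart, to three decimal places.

X̄̄ = (500.1 + 503.1 + 498.7 + 500.4 + 503.2 + 502.0 + 500.2 + 498.4 + 499.6 + 499.0 + 500.0) / 11 = 5504.7000 / 11 = 500.4273
R̄ = (13.4 + 7.1 + 10.9 + 4.1 + 7.9 + 12.6 + 6.7 + 7.3 + 12.6 + 11.7 + 7.0) / 11 = 101.3000 / 11 = 9.2091
LCL = X̄̄ − A₂·R̄ = 500.4273 − 0.337 × 9.2091 = 497.3238

497.324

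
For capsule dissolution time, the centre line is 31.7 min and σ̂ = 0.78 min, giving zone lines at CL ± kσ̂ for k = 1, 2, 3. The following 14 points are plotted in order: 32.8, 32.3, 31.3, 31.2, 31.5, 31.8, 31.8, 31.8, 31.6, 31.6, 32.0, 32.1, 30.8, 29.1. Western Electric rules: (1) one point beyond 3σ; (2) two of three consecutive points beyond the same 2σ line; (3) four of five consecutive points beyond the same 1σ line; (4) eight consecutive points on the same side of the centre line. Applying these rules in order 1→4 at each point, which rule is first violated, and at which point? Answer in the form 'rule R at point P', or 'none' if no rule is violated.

rule 1 at point 14

Zone of each point (C = within 1σ̂, B = 1σ̂–2σ̂, A = 2σ̂–3σ̂, * = beyond 3σ̂; sign = side of CL): 1:+B, 2:+C, 3:-C, 4:-C, 5:-C, 6:+C, 7:+C, 8:+C, 9:-C, 10:-C, 11:+C, 12:+C, 13:-B, 14:-*
Rule 1 (one point beyond the 3σ limits) is satisfied at point 14.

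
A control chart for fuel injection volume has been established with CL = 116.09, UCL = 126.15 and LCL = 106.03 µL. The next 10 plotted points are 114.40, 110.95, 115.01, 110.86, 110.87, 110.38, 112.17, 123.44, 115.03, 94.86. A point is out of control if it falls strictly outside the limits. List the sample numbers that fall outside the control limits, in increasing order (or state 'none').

Compare each point to [106.03, 126.15]: sample 10 = 94.86 < LCL.

10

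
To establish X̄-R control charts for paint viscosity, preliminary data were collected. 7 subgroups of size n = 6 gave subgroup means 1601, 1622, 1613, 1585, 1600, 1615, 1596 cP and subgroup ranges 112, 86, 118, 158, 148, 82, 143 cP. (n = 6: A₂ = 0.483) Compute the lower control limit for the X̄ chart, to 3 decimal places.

1546.128

X̄̄ = (1601 + 1622 + 1613 + 1585 + 1600 + 1615 + 1596) / 7 = 11232.0000 / 7 = 1604.5714
R̄ = (112 + 86 + 118 + 158 + 148 + 82 + 143) / 7 = 847.0000 / 7 = 121.0000
LCL = X̄̄ − A₂·R̄ = 1604.5714 − 0.483 × 121.0000 = 1546.1284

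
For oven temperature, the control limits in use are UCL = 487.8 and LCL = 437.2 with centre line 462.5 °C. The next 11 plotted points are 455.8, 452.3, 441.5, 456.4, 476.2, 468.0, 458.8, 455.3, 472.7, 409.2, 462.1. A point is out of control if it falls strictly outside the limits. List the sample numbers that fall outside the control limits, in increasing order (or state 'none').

10

Compare each point to [437.2, 487.8]: sample 10 = 409.2 < LCL.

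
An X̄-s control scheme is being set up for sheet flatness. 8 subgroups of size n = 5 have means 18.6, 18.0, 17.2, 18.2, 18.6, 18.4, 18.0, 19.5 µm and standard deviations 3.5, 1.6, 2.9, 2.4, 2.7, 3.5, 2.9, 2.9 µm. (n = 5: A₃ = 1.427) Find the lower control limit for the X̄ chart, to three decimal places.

14.317

X̄̄ = (18.6 + 18.0 + 17.2 + 18.2 + 18.6 + 18.4 + 18.0 + 19.5) / 8 = 18.3125
s̄ = (3.5 + 1.6 + 2.9 + 2.4 + 2.7 + 3.5 + 2.9 + 2.9) / 8 = 2.8000
LCL = X̄̄ − A₃·s̄ = 18.3125 − 1.427 × 2.8000 = 14.3169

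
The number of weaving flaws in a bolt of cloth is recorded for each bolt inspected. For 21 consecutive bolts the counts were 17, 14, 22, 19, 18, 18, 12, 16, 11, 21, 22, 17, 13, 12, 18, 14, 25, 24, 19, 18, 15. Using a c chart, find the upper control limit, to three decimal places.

29.888

c̄ = (17 + 14 + 22 + 19 + 18 + 18 + 12 + 16 + 11 + 21 + 22 + 17 + 13 + 12 + 18 + 14 + 25 + 24 + 19 + 18 + 15) / 21 = 365 / 21 = 17.3810
UCL = c̄ + 3√c̄ = 17.3810 + 3 × √17.3810 = 17.3810 + 3 × 4.1690 = 29.8881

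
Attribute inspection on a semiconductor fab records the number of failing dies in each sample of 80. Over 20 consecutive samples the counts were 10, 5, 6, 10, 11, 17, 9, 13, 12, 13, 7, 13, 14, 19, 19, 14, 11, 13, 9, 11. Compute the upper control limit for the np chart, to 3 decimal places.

21.315

p̄ = Σdᵢ / (k·n) = 236 / (20 × 80) = 0.14750
UCL = np̄ + 3·√(np̄(1−p̄)) = 11.8000 + 3 × √(11.8000×0.85250) = 11.8000 + 3 × 3.1717 = 21.3150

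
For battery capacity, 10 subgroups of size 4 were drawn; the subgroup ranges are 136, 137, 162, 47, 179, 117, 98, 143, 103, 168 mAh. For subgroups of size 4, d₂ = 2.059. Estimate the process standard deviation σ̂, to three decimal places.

R̄ = (136 + 137 + 162 + 47 + 179 + 117 + 98 + 143 + 103 + 168) / 10 = 129.0000
σ̂ = R̄ / d₂ = 129.0000 / 2.059 = 62.6518

62.652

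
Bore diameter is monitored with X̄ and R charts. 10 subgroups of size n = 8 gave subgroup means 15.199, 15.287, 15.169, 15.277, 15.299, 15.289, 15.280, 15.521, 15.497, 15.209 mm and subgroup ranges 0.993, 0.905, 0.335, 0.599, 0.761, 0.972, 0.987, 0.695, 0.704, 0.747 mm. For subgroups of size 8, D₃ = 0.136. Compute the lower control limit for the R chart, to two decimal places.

0.10

R̄ = (0.993 + 0.905 + 0.335 + 0.599 + 0.761 + 0.972 + 0.987 + 0.695 + 0.704 + 0.747) / 10 = 7.6980 / 10 = 0.7698
LCL_R = D₃·R̄ = 0.136 × 0.7698 = 0.1047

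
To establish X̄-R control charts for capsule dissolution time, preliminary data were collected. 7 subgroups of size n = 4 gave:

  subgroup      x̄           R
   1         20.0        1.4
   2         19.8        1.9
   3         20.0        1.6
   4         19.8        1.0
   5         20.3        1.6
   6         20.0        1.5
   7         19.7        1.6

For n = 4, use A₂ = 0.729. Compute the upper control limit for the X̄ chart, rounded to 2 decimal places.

21.05

X̄̄ = (20.0 + 19.8 + 20.0 + 19.8 + 20.3 + 20.0 + 19.7) / 7 = 139.6000 / 7 = 19.9429
R̄ = (1.4 + 1.9 + 1.6 + 1.0 + 1.6 + 1.5 + 1.6) / 7 = 10.6000 / 7 = 1.5143
UCL = X̄̄ + A₂·R̄ = 19.9429 + 0.729 × 1.5143 = 21.0468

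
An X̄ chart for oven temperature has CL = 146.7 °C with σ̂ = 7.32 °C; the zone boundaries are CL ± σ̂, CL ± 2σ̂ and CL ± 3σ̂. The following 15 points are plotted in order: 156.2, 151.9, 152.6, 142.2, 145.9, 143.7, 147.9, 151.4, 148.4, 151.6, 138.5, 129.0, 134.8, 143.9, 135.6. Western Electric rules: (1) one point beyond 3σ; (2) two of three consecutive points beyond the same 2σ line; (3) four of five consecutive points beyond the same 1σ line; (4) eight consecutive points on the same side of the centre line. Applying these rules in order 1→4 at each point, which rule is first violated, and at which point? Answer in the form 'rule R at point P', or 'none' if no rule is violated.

Zone of each point (C = within 1σ̂, B = 1σ̂–2σ̂, A = 2σ̂–3σ̂, * = beyond 3σ̂; sign = side of CL): 1:+B, 2:+C, 3:+C, 4:-C, 5:-C, 6:-C, 7:+C, 8:+C, 9:+C, 10:+C, 11:-B, 12:-A, 13:-B, 14:-C, 15:-B
Rule 3 (four of five consecutive points beyond the same 1σ limit) is satisfied at point 15.

rule 3 at point 15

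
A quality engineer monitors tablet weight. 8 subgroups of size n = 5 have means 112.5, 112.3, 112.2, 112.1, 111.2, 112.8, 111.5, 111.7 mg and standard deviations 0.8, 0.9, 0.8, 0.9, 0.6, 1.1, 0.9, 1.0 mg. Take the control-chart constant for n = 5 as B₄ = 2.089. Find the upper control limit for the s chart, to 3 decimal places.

s̄ = (0.8 + 0.9 + 0.8 + 0.9 + 0.6 + 1.1 + 0.9 + 1.0) / 8 = 0.8750
UCL_s = B₄·s̄ = 2.089 × 0.8750 = 1.8279

1.828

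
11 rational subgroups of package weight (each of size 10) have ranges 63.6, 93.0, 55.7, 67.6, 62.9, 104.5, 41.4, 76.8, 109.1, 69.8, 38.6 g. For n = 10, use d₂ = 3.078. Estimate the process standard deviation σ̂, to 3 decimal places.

R̄ = (63.6 + 93.0 + 55.7 + 67.6 + 62.9 + 104.5 + 41.4 + 76.8 + 109.1 + 69.8 + 38.6) / 11 = 71.1818
σ̂ = R̄ / d₂ = 71.1818 / 3.078 = 23.1260

23.126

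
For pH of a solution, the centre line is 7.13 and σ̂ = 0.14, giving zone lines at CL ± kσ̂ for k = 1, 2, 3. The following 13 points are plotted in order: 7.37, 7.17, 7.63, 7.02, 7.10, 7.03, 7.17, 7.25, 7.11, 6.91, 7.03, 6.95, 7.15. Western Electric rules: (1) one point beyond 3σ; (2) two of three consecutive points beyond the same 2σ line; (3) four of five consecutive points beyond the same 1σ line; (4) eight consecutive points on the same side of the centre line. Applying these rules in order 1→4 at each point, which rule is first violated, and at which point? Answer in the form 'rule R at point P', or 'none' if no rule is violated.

Zone of each point (C = within 1σ̂, B = 1σ̂–2σ̂, A = 2σ̂–3σ̂, * = beyond 3σ̂; sign = side of CL): 1:+B, 2:+C, 3:+*, 4:-C, 5:-C, 6:-C, 7:+C, 8:+C, 9:-C, 10:-B, 11:-C, 12:-B, 13:+C
Rule 1 (one point beyond the 3σ limits) is satisfied at point 3.

rule 1 at point 3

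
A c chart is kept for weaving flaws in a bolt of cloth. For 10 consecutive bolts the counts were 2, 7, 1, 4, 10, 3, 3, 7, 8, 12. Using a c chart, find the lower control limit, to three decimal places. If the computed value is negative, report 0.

0.000

c̄ = (2 + 7 + 1 + 4 + 10 + 3 + 3 + 7 + 8 + 12) / 10 = 57 / 10 = 5.7000
LCL = c̄ − 3√c̄ = 5.7000 − 3 × 2.3875 = -1.4624 → 0 (cannot be negative)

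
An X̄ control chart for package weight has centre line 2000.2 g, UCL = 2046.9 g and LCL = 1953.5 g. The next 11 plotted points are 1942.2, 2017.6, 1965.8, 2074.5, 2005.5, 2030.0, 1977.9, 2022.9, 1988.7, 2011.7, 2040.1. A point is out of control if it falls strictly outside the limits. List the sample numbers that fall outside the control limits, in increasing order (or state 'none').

Compare each point to [1953.5, 2046.9]: sample 1 = 1942.2 < LCL; sample 4 = 2074.5 > UCL.

1, 4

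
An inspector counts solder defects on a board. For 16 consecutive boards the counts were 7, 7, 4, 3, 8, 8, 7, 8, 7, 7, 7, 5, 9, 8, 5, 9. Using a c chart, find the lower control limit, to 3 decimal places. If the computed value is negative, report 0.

0.000

c̄ = (7 + 7 + 4 + 3 + 8 + 8 + 7 + 8 + 7 + 7 + 7 + 5 + 9 + 8 + 5 + 9) / 16 = 109 / 16 = 6.8125
LCL = c̄ − 3√c̄ = 6.8125 − 3 × 2.6101 = -1.0177 → 0 (cannot be negative)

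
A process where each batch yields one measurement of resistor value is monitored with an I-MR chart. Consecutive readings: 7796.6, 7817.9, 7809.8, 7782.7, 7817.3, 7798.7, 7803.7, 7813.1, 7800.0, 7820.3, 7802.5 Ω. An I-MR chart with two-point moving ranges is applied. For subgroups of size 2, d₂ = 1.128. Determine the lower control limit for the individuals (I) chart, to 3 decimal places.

X̄ = (7796.6 + 7817.9 + 7809.8 + 7782.7 + 7817.3 + 7798.7 + 7803.7 + 7813.1 + 7800.0 + 7820.3 + 7802.5) / 11 = 7805.6909
Moving ranges: 21.3, 8.1, 27.1, 34.6, 18.6, 5.0, 9.4, 13.1, 20.3, 17.8; M̄R̄ = 175.3000 / 10 = 17.5300
LCL = X̄ − 3·M̄R̄/d₂ = 7805.6909 − 3 × 17.5300 / 1.128 = 7759.0686

7759.069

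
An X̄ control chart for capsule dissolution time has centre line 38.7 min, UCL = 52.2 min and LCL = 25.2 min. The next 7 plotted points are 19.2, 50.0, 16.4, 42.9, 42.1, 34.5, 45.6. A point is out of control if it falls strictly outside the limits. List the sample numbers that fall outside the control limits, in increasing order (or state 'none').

1, 3

Compare each point to [25.2, 52.2]: sample 1 = 19.2 < LCL; sample 3 = 16.4 < LCL.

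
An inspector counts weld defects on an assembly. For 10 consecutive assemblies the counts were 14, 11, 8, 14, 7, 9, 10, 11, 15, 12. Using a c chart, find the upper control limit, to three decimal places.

c̄ = (14 + 11 + 8 + 14 + 7 + 9 + 10 + 11 + 15 + 12) / 10 = 111 / 10 = 11.1000
UCL = c̄ + 3√c̄ = 11.1000 + 3 × √11.1000 = 11.1000 + 3 × 3.3317 = 21.0950

21.095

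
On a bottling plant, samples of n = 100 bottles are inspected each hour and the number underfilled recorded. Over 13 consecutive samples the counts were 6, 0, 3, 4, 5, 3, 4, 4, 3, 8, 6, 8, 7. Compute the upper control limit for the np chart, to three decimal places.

11.037

p̄ = Σdᵢ / (k·n) = 61 / (13 × 100) = 0.04692
UCL = np̄ + 3·√(np̄(1−p̄)) = 4.6923 + 3 × √(4.6923×0.95308) = 4.6923 + 3 × 2.1147 = 11.0365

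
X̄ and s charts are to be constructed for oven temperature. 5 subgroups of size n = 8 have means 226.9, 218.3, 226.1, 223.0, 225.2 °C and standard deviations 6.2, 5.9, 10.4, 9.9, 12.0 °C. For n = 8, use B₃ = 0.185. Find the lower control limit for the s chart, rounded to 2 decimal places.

s̄ = (6.2 + 5.9 + 10.4 + 9.9 + 12.0) / 5 = 8.8800
LCL_s = B₃·s̄ = 0.185 × 8.8800 = 1.6428

1.64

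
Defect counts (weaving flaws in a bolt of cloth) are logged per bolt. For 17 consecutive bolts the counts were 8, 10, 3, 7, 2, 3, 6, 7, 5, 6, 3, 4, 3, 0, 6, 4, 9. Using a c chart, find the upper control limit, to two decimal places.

11.81

c̄ = (8 + 10 + 3 + 7 + 2 + 3 + 6 + 7 + 5 + 6 + 3 + 4 + 3 + 0 + 6 + 4 + 9) / 17 = 86 / 17 = 5.0588
UCL = c̄ + 3√c̄ = 5.0588 + 3 × √5.0588 = 5.0588 + 3 × 2.2492 = 11.8064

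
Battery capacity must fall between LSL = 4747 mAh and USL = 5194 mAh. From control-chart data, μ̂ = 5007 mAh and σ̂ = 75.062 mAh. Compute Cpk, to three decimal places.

0.830

Cpu = (USL − μ̂) / (3σ̂) = (5194 − 5007) / (3 × 75.062) = 0.8304; Cpl = (μ̂ − LSL) / (3σ̂) = (5007 − 4747) / (3 × 75.062) = 1.1546; Cpk = min(Cpu, Cpl) = 0.8304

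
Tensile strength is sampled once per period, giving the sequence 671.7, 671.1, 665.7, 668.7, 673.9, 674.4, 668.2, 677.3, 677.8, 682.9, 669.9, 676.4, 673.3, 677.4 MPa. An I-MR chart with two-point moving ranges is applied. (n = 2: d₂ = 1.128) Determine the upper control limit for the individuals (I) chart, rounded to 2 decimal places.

X̄ = (671.7 + 671.1 + 665.7 + 668.7 + 673.9 + 674.4 + 668.2 + 677.3 + 677.8 + 682.9 + 669.9 + 676.4 + 673.3 + 677.4) / 14 = 673.4786
Moving ranges: 0.6, 5.4, 3.0, 5.2, 0.5, 6.2, 9.1, 0.5, 5.1, 13.0, 6.5, 3.1, 4.1; M̄R̄ = 62.3000 / 13 = 4.7923
UCL = X̄ + 3·M̄R̄/d₂ = 673.4786 + 3 × 4.7923 / 1.128 = 686.2241

686.22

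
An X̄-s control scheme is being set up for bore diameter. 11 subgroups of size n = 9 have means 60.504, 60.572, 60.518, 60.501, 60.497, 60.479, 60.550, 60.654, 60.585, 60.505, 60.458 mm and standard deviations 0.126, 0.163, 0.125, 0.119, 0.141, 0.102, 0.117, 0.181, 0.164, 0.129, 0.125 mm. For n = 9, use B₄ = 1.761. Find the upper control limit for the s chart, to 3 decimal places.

0.239

s̄ = (0.126 + 0.163 + 0.125 + 0.119 + 0.141 + 0.102 + 0.117 + 0.181 + 0.164 + 0.129 + 0.125) / 11 = 0.1356
UCL_s = B₄·s̄ = 1.761 × 0.1356 = 0.2389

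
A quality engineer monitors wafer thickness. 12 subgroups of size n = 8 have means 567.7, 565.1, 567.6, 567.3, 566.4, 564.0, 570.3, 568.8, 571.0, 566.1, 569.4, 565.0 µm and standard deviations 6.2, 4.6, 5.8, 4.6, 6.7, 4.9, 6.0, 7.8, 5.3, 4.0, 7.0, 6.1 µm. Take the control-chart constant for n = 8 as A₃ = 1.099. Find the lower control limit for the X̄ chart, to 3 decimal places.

561.072

X̄̄ = (567.7 + 565.1 + 567.6 + 567.3 + 566.4 + 564.0 + 570.3 + 568.8 + 571.0 + 566.1 + 569.4 + 565.0) / 12 = 567.3917
s̄ = (6.2 + 4.6 + 5.8 + 4.6 + 6.7 + 4.9 + 6.0 + 7.8 + 5.3 + 4.0 + 7.0 + 6.1) / 12 = 5.7500
LCL = X̄̄ − A₃·s̄ = 567.3917 − 1.099 × 5.7500 = 561.0724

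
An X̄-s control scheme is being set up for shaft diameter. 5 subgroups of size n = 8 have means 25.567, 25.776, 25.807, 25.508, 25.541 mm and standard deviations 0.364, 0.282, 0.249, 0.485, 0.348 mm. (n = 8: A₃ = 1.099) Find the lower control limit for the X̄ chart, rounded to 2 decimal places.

25.26

X̄̄ = (25.567 + 25.776 + 25.807 + 25.508 + 25.541) / 5 = 25.6398
s̄ = (0.364 + 0.282 + 0.249 + 0.485 + 0.348) / 5 = 0.3456
LCL = X̄̄ − A₃·s̄ = 25.6398 − 1.099 × 0.3456 = 25.2600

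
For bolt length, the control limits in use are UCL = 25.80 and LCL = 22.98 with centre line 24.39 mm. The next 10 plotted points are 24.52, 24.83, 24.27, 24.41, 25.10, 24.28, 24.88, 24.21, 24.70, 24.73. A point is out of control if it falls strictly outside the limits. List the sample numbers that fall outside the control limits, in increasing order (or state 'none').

none

All 10 points lie within [22.98, 25.80].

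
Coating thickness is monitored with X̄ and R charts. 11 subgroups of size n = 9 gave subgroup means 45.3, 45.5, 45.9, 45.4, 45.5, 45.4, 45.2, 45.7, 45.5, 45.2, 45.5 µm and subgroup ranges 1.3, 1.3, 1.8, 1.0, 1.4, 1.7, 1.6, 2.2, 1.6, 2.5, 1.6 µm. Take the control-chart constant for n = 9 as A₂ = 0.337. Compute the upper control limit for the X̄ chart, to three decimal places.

X̄̄ = (45.3 + 45.5 + 45.9 + 45.4 + 45.5 + 45.4 + 45.2 + 45.7 + 45.5 + 45.2 + 45.5) / 11 = 500.1000 / 11 = 45.4636
R̄ = (1.3 + 1.3 + 1.8 + 1.0 + 1.4 + 1.7 + 1.6 + 2.2 + 1.6 + 2.5 + 1.6) / 11 = 18.0000 / 11 = 1.6364
UCL = X̄̄ + A₂·R̄ = 45.4636 + 0.337 × 1.6364 = 46.0151

46.015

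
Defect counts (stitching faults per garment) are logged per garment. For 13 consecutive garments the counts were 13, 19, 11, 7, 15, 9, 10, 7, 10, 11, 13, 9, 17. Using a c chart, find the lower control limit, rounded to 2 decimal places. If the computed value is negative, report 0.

c̄ = (13 + 19 + 11 + 7 + 15 + 9 + 10 + 7 + 10 + 11 + 13 + 9 + 17) / 13 = 151 / 13 = 11.6154
LCL = c̄ − 3√c̄ = 11.6154 − 3 × 3.4081 = 1.3910

1.39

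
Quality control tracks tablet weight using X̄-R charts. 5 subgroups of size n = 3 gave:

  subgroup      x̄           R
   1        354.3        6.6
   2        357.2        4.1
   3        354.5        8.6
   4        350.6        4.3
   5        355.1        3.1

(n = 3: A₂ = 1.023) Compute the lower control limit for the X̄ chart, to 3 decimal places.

348.877

X̄̄ = (354.3 + 357.2 + 354.5 + 350.6 + 355.1) / 5 = 1771.7000 / 5 = 354.3400
R̄ = (6.6 + 4.1 + 8.6 + 4.3 + 3.1) / 5 = 26.7000 / 5 = 5.3400
LCL = X̄̄ − A₂·R̄ = 354.3400 − 1.023 × 5.3400 = 348.8772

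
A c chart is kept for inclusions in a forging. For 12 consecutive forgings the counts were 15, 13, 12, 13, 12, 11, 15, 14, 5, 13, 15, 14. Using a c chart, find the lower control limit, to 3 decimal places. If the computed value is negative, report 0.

1.990

c̄ = (15 + 13 + 12 + 13 + 12 + 11 + 15 + 14 + 5 + 13 + 15 + 14) / 12 = 152 / 12 = 12.6667
LCL = c̄ − 3√c̄ = 12.6667 − 3 × 3.5590 = 1.9896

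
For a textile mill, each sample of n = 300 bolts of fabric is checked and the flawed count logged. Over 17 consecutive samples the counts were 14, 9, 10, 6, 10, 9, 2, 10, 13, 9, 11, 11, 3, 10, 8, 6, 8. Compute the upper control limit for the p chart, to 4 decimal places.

p̄ = Σdᵢ / (k·n) = 149 / (17 × 300) = 0.02922
UCL = p̄ + 3·√(p̄(1−p̄)/n) = 0.02922 + 3 × √(0.02922×0.97078/300) = 0.02922 + 3 × 0.00972 = 0.05839

0.0584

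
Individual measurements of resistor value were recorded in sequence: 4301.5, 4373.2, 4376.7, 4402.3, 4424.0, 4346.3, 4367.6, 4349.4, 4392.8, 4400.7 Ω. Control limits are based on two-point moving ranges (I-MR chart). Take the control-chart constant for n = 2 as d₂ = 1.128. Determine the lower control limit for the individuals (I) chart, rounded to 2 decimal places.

X̄ = (4301.5 + 4373.2 + 4376.7 + 4402.3 + 4424.0 + 4346.3 + 4367.6 + 4349.4 + 4392.8 + 4400.7) / 10 = 4373.4500
Moving ranges: 71.7, 3.5, 25.6, 21.7, 77.7, 21.3, 18.2, 43.4, 7.9; M̄R̄ = 291.0000 / 9 = 32.3333
LCL = X̄ − 3·M̄R̄/d₂ = 4373.4500 − 3 × 32.3333 / 1.128 = 4287.4571

4287.46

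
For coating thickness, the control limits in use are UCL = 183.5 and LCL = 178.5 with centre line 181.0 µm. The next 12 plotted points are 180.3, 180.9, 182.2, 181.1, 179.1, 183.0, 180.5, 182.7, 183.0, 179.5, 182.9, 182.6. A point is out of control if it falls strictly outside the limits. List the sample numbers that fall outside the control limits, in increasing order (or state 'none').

none

All 12 points lie within [178.5, 183.5].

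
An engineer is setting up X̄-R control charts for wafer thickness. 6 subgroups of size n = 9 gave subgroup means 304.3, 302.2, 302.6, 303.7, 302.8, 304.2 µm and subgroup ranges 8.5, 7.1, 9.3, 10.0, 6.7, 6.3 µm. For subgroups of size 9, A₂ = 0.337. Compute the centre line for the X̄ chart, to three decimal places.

303.300

X̄̄ = (304.3 + 302.2 + 302.6 + 303.7 + 302.8 + 304.2) / 6 = 1819.8000 / 6 = 303.3000
CL = X̄̄ = 303.3000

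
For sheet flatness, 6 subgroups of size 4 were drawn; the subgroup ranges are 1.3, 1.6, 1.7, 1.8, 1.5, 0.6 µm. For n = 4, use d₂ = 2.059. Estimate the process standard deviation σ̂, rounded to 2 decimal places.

0.69

R̄ = (1.3 + 1.6 + 1.7 + 1.8 + 1.5 + 0.6) / 6 = 1.4167
σ̂ = R̄ / d₂ = 1.4167 / 2.059 = 0.6880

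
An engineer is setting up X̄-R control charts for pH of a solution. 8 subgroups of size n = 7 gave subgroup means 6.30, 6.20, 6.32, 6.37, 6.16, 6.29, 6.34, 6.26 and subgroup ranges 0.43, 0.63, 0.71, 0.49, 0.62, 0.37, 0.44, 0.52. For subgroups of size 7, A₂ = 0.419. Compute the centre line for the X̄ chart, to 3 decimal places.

6.280

X̄̄ = (6.30 + 6.20 + 6.32 + 6.37 + 6.16 + 6.29 + 6.34 + 6.26) / 8 = 50.2400 / 8 = 6.2800
CL = X̄̄ = 6.2800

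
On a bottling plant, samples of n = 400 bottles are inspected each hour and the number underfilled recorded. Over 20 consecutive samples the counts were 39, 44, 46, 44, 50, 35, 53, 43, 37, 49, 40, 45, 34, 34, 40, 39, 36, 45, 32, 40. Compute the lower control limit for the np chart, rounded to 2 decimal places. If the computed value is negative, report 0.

23.00

p̄ = Σdᵢ / (k·n) = 825 / (20 × 400) = 0.10312
LCL = np̄ − 3·√(np̄(1−p̄)) = 41.2500 − 3 × 6.0824 = 23.0027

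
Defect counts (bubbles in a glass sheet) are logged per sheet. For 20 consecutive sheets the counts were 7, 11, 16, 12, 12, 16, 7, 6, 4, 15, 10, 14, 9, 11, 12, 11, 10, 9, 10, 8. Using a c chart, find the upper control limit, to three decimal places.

c̄ = (7 + 11 + 16 + 12 + 12 + 16 + 7 + 6 + 4 + 15 + 10 + 14 + 9 + 11 + 12 + 11 + 10 + 9 + 10 + 8) / 20 = 210 / 20 = 10.5000
UCL = c̄ + 3√c̄ = 10.5000 + 3 × √10.5000 = 10.5000 + 3 × 3.2404 = 20.2211

20.221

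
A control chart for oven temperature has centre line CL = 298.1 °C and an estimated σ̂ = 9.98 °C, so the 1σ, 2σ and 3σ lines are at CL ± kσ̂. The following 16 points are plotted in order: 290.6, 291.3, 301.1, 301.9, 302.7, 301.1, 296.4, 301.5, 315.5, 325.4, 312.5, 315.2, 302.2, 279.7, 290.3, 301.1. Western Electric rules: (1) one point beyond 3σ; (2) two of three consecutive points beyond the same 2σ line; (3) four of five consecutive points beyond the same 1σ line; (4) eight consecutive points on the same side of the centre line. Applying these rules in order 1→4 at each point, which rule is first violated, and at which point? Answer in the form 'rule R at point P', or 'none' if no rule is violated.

Zone of each point (C = within 1σ̂, B = 1σ̂–2σ̂, A = 2σ̂–3σ̂, * = beyond 3σ̂; sign = side of CL): 1:-C, 2:-C, 3:+C, 4:+C, 5:+C, 6:+C, 7:-C, 8:+C, 9:+B, 10:+A, 11:+B, 12:+B, 13:+C, 14:-B, 15:-C, 16:+C
Rule 3 (four of five consecutive points beyond the same 1σ limit) is satisfied at point 12.

rule 3 at point 12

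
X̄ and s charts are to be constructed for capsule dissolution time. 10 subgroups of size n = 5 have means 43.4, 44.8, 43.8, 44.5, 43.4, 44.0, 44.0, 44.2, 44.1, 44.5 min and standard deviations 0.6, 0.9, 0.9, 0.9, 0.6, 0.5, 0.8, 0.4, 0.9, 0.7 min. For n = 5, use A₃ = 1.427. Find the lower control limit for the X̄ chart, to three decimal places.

X̄̄ = (43.4 + 44.8 + 43.8 + 44.5 + 43.4 + 44.0 + 44.0 + 44.2 + 44.1 + 44.5) / 10 = 44.0700
s̄ = (0.6 + 0.9 + 0.9 + 0.9 + 0.6 + 0.5 + 0.8 + 0.4 + 0.9 + 0.7) / 10 = 0.7200
LCL = X̄̄ − A₃·s̄ = 44.0700 − 1.427 × 0.7200 = 43.0426

43.043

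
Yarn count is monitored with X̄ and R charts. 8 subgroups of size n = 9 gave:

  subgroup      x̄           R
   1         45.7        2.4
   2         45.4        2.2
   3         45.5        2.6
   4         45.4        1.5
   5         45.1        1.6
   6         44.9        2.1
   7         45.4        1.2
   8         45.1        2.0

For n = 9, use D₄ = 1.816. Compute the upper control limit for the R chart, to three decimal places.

3.541

R̄ = (2.4 + 2.2 + 2.6 + 1.5 + 1.6 + 2.1 + 1.2 + 2.0) / 8 = 15.6000 / 8 = 1.9500
UCL_R = D₄·R̄ = 1.816 × 1.9500 = 3.5412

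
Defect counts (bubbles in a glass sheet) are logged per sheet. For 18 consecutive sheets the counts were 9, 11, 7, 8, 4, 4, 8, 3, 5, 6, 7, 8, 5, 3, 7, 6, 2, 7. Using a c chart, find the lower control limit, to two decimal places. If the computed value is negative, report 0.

c̄ = (9 + 11 + 7 + 8 + 4 + 4 + 8 + 3 + 5 + 6 + 7 + 8 + 5 + 3 + 7 + 6 + 2 + 7) / 18 = 110 / 18 = 6.1111
LCL = c̄ − 3√c̄ = 6.1111 − 3 × 2.4721 = -1.3051 → 0 (cannot be negative)

0.00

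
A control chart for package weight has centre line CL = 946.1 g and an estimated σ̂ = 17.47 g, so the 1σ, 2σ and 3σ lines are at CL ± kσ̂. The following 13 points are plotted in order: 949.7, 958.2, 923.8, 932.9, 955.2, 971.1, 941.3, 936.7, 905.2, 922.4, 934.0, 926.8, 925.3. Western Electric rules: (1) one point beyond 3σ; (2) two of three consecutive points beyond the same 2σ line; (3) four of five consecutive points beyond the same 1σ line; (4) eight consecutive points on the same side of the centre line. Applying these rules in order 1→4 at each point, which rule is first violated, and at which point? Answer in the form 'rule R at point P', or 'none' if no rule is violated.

rule 3 at point 13

Zone of each point (C = within 1σ̂, B = 1σ̂–2σ̂, A = 2σ̂–3σ̂, * = beyond 3σ̂; sign = side of CL): 1:+C, 2:+C, 3:-B, 4:-C, 5:+C, 6:+B, 7:-C, 8:-C, 9:-A, 10:-B, 11:-C, 12:-B, 13:-B
Rule 3 (four of five consecutive points beyond the same 1σ limit) is satisfied at point 13.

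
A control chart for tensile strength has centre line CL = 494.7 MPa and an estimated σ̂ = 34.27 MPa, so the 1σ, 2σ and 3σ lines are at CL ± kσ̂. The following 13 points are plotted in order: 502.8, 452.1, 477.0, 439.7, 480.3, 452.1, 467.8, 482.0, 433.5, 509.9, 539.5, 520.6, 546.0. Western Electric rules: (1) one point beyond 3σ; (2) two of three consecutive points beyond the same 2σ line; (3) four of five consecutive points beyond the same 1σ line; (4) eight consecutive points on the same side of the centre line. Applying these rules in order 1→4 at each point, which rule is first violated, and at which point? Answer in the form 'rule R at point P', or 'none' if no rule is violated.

rule 4 at point 9

Zone of each point (C = within 1σ̂, B = 1σ̂–2σ̂, A = 2σ̂–3σ̂, * = beyond 3σ̂; sign = side of CL): 1:+C, 2:-B, 3:-C, 4:-B, 5:-C, 6:-B, 7:-C, 8:-C, 9:-B, 10:+C, 11:+B, 12:+C, 13:+B
Rule 4 (eight consecutive points on the same side of the centre line) is satisfied at point 9.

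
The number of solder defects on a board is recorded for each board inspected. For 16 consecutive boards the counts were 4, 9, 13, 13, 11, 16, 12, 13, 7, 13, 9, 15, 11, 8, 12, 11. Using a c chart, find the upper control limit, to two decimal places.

c̄ = (4 + 9 + 13 + 13 + 11 + 16 + 12 + 13 + 7 + 13 + 9 + 15 + 11 + 8 + 12 + 11) / 16 = 177 / 16 = 11.0625
UCL = c̄ + 3√c̄ = 11.0625 + 3 × √11.0625 = 11.0625 + 3 × 3.3260 = 21.0406

21.04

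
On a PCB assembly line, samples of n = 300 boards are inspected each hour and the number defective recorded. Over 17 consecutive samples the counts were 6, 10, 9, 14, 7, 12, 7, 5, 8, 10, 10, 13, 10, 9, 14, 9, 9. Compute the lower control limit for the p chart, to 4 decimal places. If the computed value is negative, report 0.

0.0014

p̄ = Σdᵢ / (k·n) = 162 / (17 × 300) = 0.03176
LCL = p̄ − 3·√(p̄(1−p̄)/n) = 0.03176 − 3 × 0.01013 = 0.00139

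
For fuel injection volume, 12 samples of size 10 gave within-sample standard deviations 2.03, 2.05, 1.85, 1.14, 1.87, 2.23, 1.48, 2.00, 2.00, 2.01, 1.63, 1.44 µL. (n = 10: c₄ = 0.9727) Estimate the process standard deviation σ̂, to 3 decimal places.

s̄ = (2.03 + 2.05 + 1.85 + 1.14 + 1.87 + 2.23 + 1.48 + 2.00 + 2.00 + 2.01 + 1.63 + 1.44) / 12 = 1.8108
σ̂ = s̄ / c₄ = 1.8108 / 0.9727 = 1.8617

1.862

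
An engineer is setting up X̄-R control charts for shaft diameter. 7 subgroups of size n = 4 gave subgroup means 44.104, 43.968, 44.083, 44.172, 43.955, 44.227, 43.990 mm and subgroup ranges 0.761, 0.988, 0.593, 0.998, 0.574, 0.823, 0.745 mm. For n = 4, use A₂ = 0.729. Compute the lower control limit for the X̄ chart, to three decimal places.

43.500

X̄̄ = (44.104 + 43.968 + 44.083 + 44.172 + 43.955 + 44.227 + 43.990) / 7 = 308.4990 / 7 = 44.0713
R̄ = (0.761 + 0.988 + 0.593 + 0.998 + 0.574 + 0.823 + 0.745) / 7 = 5.4820 / 7 = 0.7831
LCL = X̄̄ − A₂·R̄ = 44.0713 − 0.729 × 0.7831 = 43.5004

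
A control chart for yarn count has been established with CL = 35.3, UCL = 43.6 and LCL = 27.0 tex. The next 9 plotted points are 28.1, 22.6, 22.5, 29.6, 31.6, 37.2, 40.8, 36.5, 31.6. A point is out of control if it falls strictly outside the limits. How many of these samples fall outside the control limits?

Compare each point to [27.0, 43.6]: sample 2 = 22.6 < LCL; sample 3 = 22.5 < LCL.

2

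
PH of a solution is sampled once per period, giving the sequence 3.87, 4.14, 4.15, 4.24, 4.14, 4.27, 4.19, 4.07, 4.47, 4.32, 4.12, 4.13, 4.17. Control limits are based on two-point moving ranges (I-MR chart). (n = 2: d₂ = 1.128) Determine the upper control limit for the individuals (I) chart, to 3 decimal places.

4.530

X̄ = (3.87 + 4.14 + 4.15 + 4.24 + 4.14 + 4.27 + 4.19 + 4.07 + 4.47 + 4.32 + 4.12 + 4.13 + 4.17) / 13 = 4.1754
Moving ranges: 0.27, 0.01, 0.09, 0.10, 0.13, 0.08, 0.12, 0.40, 0.15, 0.20, 0.01, 0.04; M̄R̄ = 1.6000 / 12 = 0.1333
UCL = X̄ + 3·M̄R̄/d₂ = 4.1754 + 3 × 0.1333 / 1.128 = 4.5300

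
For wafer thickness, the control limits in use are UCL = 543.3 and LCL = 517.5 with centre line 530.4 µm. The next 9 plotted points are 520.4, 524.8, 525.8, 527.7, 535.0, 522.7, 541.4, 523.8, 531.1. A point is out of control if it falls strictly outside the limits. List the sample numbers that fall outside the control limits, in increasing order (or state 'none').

none

All 9 points lie within [517.5, 543.3].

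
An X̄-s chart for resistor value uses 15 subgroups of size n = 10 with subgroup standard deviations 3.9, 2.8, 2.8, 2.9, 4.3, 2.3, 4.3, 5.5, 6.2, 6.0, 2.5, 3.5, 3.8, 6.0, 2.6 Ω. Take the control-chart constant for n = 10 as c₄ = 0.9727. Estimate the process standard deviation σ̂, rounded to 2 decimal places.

s̄ = (3.9 + 2.8 + 2.8 + 2.9 + 4.3 + 2.3 + 4.3 + 5.5 + 6.2 + 6.0 + 2.5 + 3.5 + 3.8 + 6.0 + 2.6) / 15 = 3.9600
σ̂ = s̄ / c₄ = 3.9600 / 0.9727 = 4.0711

4.07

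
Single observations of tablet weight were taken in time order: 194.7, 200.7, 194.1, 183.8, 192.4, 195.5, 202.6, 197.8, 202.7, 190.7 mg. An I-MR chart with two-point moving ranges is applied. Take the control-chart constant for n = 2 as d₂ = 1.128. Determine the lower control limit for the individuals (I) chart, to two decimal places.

X̄ = (194.7 + 200.7 + 194.1 + 183.8 + 192.4 + 195.5 + 202.6 + 197.8 + 202.7 + 190.7) / 10 = 195.5000
Moving ranges: 6.0, 6.6, 10.3, 8.6, 3.1, 7.1, 4.8, 4.9, 12.0; M̄R̄ = 63.4000 / 9 = 7.0444
LCL = X̄ − 3·M̄R̄/d₂ = 195.5000 − 3 × 7.0444 / 1.128 = 176.7648

176.76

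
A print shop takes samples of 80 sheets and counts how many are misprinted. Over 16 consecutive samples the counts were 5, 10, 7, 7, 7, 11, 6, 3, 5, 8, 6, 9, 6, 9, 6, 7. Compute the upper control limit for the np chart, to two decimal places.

p̄ = Σdᵢ / (k·n) = 112 / (16 × 80) = 0.08750
UCL = np̄ + 3·√(np̄(1−p̄)) = 7.0000 + 3 × √(7.0000×0.91250) = 7.0000 + 3 × 2.5274 = 14.5821

14.58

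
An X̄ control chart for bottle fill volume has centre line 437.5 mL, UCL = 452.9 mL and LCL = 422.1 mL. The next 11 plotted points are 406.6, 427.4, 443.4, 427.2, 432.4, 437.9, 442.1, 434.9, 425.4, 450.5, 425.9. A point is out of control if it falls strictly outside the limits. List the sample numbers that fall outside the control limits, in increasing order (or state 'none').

1

Compare each point to [422.1, 452.9]: sample 1 = 406.6 < LCL.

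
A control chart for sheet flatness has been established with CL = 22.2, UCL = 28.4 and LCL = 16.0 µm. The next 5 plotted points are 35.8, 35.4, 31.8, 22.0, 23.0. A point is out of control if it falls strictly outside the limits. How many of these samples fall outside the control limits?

3

Compare each point to [16.0, 28.4]: sample 1 = 35.8 > UCL; sample 2 = 35.4 > UCL; sample 3 = 31.8 > UCL.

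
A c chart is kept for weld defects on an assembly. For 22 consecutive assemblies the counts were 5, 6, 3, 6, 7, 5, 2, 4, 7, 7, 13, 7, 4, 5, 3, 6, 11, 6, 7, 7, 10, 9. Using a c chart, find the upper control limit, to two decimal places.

c̄ = (5 + 6 + 3 + 6 + 7 + 5 + 2 + 4 + 7 + 7 + 13 + 7 + 4 + 5 + 3 + 6 + 11 + 6 + 7 + 7 + 10 + 9) / 22 = 140 / 22 = 6.3636
UCL = c̄ + 3√c̄ = 6.3636 + 3 × √6.3636 = 6.3636 + 3 × 2.5226 = 13.9315

13.93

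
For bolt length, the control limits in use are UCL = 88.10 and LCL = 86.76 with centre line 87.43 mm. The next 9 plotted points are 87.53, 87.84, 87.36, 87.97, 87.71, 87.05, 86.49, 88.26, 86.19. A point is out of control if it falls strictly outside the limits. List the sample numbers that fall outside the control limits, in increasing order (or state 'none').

Compare each point to [86.76, 88.10]: sample 7 = 86.49 < LCL; sample 8 = 88.26 > UCL; sample 9 = 86.19 < LCL.

7, 8, 9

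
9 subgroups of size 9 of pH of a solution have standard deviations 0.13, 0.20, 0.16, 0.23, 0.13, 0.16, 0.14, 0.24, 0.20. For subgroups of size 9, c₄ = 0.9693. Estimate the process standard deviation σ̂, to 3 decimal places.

0.182

s̄ = (0.13 + 0.20 + 0.16 + 0.23 + 0.13 + 0.16 + 0.14 + 0.24 + 0.20) / 9 = 0.1767
σ̂ = s̄ / c₄ = 0.1767 / 0.9693 = 0.1823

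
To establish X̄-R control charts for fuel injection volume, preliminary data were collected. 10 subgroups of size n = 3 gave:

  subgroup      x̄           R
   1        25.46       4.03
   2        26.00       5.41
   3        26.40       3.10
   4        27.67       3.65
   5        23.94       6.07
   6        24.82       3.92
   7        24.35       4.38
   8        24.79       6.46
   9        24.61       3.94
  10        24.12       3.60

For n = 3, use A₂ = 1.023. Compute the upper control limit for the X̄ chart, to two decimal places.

29.77

X̄̄ = (25.46 + 26.00 + 26.40 + 27.67 + 23.94 + 24.82 + 24.35 + 24.79 + 24.61 + 24.12) / 10 = 252.1600 / 10 = 25.2160
R̄ = (4.03 + 5.41 + 3.10 + 3.65 + 6.07 + 3.92 + 4.38 + 6.46 + 3.94 + 3.60) / 10 = 44.5600 / 10 = 4.4560
UCL = X̄̄ + A₂·R̄ = 25.2160 + 1.023 × 4.4560 = 29.7745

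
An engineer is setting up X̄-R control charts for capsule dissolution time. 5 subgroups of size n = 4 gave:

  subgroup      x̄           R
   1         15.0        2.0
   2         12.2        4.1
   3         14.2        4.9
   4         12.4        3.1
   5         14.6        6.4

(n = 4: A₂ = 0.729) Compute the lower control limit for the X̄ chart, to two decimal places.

X̄̄ = (15.0 + 12.2 + 14.2 + 12.4 + 14.6) / 5 = 68.4000 / 5 = 13.6800
R̄ = (2.0 + 4.1 + 4.9 + 3.1 + 6.4) / 5 = 20.5000 / 5 = 4.1000
LCL = X̄̄ − A₂·R̄ = 13.6800 − 0.729 × 4.1000 = 10.6911

10.69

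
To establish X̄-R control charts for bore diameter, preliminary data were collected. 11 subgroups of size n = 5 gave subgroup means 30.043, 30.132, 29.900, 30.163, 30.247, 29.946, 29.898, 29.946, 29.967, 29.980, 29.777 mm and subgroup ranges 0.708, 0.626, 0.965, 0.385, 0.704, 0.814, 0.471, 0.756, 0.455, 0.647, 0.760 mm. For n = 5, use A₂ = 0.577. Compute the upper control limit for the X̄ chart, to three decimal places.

30.382

X̄̄ = (30.043 + 30.132 + 29.900 + 30.163 + 30.247 + 29.946 + 29.898 + 29.946 + 29.967 + 29.980 + 29.777) / 11 = 329.9990 / 11 = 29.9999
R̄ = (0.708 + 0.626 + 0.965 + 0.385 + 0.704 + 0.814 + 0.471 + 0.756 + 0.455 + 0.647 + 0.760) / 11 = 7.2910 / 11 = 0.6628
UCL = X̄̄ + A₂·R̄ = 29.9999 + 0.577 × 0.6628 = 30.3824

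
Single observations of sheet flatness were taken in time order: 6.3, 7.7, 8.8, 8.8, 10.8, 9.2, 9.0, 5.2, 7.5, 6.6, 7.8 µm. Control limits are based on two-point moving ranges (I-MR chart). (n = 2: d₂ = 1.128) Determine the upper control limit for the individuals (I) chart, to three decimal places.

X̄ = (6.3 + 7.7 + 8.8 + 8.8 + 10.8 + 9.2 + 9.0 + 5.2 + 7.5 + 6.6 + 7.8) / 11 = 7.9727
Moving ranges: 1.4, 1.1, 0.0, 2.0, 1.6, 0.2, 3.8, 2.3, 0.9, 1.2; M̄R̄ = 14.5000 / 10 = 1.4500
UCL = X̄ + 3·M̄R̄/d₂ = 7.9727 + 3 × 1.4500 / 1.128 = 11.8291

11.829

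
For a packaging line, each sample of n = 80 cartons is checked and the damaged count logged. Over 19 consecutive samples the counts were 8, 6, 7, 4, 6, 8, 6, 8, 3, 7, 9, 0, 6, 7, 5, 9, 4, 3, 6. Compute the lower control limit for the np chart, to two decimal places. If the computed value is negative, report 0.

0.00

p̄ = Σdᵢ / (k·n) = 112 / (19 × 80) = 0.07368
LCL = np̄ − 3·√(np̄(1−p̄)) = 5.8947 − 3 × 2.3367 = -1.1155 → 0 (negative, so LCL = 0)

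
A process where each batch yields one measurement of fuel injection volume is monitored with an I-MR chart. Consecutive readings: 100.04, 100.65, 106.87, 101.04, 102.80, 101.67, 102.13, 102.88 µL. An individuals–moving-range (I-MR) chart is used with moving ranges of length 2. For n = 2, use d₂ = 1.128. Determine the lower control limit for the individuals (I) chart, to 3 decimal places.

X̄ = (100.04 + 100.65 + 106.87 + 101.04 + 102.80 + 101.67 + 102.13 + 102.88) / 8 = 102.2600
Moving ranges: 0.61, 6.22, 5.83, 1.76, 1.13, 0.46, 0.75; M̄R̄ = 16.7600 / 7 = 2.3943
LCL = X̄ − 3·M̄R̄/d₂ = 102.2600 − 3 × 2.3943 / 1.128 = 95.8922

95.892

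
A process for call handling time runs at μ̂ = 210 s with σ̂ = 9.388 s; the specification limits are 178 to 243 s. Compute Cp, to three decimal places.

Cp = (USL − LSL) / (6σ̂) = (243 − 178) / (6 × 9.388) = 65.0000 / 56.3280 = 1.1540

1.154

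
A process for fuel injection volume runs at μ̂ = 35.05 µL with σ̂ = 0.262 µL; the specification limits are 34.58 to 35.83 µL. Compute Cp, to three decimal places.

Cp = (USL − LSL) / (6σ̂) = (35.83 − 34.58) / (6 × 0.262) = 1.2500 / 1.5720 = 0.7952

0.795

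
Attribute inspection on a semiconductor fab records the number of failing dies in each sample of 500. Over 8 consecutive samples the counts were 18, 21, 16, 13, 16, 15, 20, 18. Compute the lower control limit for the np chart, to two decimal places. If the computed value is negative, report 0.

p̄ = Σdᵢ / (k·n) = 137 / (8 × 500) = 0.03425
LCL = np̄ − 3·√(np̄(1−p̄)) = 17.1250 − 3 × 4.0668 = 4.9247

4.92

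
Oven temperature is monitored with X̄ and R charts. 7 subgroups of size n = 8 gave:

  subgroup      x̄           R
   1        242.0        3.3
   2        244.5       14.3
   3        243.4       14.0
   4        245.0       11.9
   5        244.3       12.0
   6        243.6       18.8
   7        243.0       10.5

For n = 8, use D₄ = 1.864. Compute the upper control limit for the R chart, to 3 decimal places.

22.581

R̄ = (3.3 + 14.3 + 14.0 + 11.9 + 12.0 + 18.8 + 10.5) / 7 = 84.8000 / 7 = 12.1143
UCL_R = D₄·R̄ = 1.864 × 12.1143 = 22.5810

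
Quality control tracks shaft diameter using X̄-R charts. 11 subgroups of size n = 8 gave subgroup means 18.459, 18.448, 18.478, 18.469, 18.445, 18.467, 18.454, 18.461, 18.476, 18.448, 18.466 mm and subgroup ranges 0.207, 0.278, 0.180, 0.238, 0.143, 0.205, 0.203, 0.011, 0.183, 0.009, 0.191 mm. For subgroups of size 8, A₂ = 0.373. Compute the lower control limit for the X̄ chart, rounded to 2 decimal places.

18.40

X̄̄ = (18.459 + 18.448 + 18.478 + 18.469 + 18.445 + 18.467 + 18.454 + 18.461 + 18.476 + 18.448 + 18.466) / 11 = 203.0710 / 11 = 18.4610
R̄ = (0.207 + 0.278 + 0.180 + 0.238 + 0.143 + 0.205 + 0.203 + 0.011 + 0.183 + 0.009 + 0.191) / 11 = 1.8480 / 11 = 0.1680
LCL = X̄̄ − A₂·R̄ = 18.4610 − 0.373 × 0.1680 = 18.3983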